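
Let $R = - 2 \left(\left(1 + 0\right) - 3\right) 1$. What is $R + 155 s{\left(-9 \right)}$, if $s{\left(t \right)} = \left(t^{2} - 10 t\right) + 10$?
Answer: $28059$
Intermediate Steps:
$s{\left(t \right)} = 10 + t^{2} - 10 t$
$R = 4$ ($R = - 2 \left(1 - 3\right) 1 = \left(-2\right) \left(-2\right) 1 = 4 \cdot 1 = 4$)
$R + 155 s{\left(-9 \right)} = 4 + 155 \left(10 + \left(-9\right)^{2} - -90\right) = 4 + 155 \left(10 + 81 + 90\right) = 4 + 155 \cdot 181 = 4 + 28055 = 28059$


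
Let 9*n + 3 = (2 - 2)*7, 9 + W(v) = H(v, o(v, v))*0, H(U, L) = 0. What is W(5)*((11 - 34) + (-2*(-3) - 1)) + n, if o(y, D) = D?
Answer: 485/3 ≈ 161.67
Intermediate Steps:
W(v) = -9 (W(v) = -9 + 0*0 = -9 + 0 = -9)
n = -⅓ (n = -⅓ + ((2 - 2)*7)/9 = -⅓ + (0*7)/9 = -⅓ + (⅑)*0 = -⅓ + 0 = -⅓ ≈ -0.33333)
W(5)*((11 - 34) + (-2*(-3) - 1)) + n = -9*((11 - 34) + (-2*(-3) - 1)) - ⅓ = -9*(-23 + (6 - 1)) - ⅓ = -9*(-23 + 5) - ⅓ = -9*(-18) - ⅓ = 162 - ⅓ = 485/3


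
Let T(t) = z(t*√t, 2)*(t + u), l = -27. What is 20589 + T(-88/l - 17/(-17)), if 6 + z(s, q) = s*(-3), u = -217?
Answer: 196789/9 + 660560*√345/2187 ≈ 27476.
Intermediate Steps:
z(s, q) = -6 - 3*s (z(s, q) = -6 + s*(-3) = -6 - 3*s)
T(t) = (-217 + t)*(-6 - 3*t^(3/2)) (T(t) = (-6 - 3*t*√t)*(t - 217) = (-6 - 3*t^(3/2))*(-217 + t) = (-217 + t)*(-6 - 3*t^(3/2)))
20589 + T(-88/l - 17/(-17)) = 20589 - 3*(-217 + (-88/(-27) - 17/(-17)))*(2 + (-88/(-27) - 17/(-17))^(3/2)) = 20589 - 3*(-217 + (-88*(-1/27) - 17*(-1/17)))*(2 + (-88*(-1/27) - 17*(-1/17))^(3/2)) = 20589 - 3*(-217 + (88/27 + 1))*(2 + (88/27 + 1)^(3/2)) = 20589 - 3*(-217 + 115/27)*(2 + (115/27)^(3/2)) = 20589 - 3*(-5744/27)*(2 + 115*√345/243) = 20589 + (11488/9 + 660560*√345/2187) = 196789/9 + 660560*√345/2187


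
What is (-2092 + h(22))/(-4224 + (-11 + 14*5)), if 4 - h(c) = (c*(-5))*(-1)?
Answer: 314/595 ≈ 0.52773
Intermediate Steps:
h(c) = 4 - 5*c (h(c) = 4 - c*(-5)*(-1) = 4 - (-5*c)*(-1) = 4 - 5*c)
(-2092 + h(22))/(-4224 + (-11 + 14*5)) = (-2092 + (4 - 5*22))/(-4224 + (-11 + 14*5)) = (-2092 + (4 - 110))/(-4224 + (-11 + 70)) = (-2092 - 106)/(-4224 + 59) = -2198/(-4165) = -2198*(-1/4165) = 314/595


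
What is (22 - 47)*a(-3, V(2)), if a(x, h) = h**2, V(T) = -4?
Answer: -400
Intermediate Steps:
(22 - 47)*a(-3, V(2)) = (22 - 47)*(-4)**2 = -25*16 = -400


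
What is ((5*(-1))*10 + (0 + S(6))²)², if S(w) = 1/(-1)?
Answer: 2401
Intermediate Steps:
S(w) = -1
((5*(-1))*10 + (0 + S(6))²)² = ((5*(-1))*10 + (0 - 1)²)² = (-5*10 + (-1)²)² = (-50 + 1)² = (-49)² = 2401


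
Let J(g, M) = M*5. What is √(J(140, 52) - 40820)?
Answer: 52*I*√15 ≈ 201.4*I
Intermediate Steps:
J(g, M) = 5*M
√(J(140, 52) - 40820) = √(5*52 - 40820) = √(260 - 40820) = √(-40560) = 52*I*√15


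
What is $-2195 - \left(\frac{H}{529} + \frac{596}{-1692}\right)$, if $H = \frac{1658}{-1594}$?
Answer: $- \frac{391398175301}{178342299} \approx -2194.6$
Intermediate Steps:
$H = - \frac{829}{797}$ ($H = 1658 \left(- \frac{1}{1594}\right) = - \frac{829}{797} \approx -1.0401$)
$-2195 - \left(\frac{H}{529} + \frac{596}{-1692}\right) = -2195 - \left(- \frac{829}{797 \cdot 529} + \frac{596}{-1692}\right) = -2195 - \left(\left(- \frac{829}{797}\right) \frac{1}{529} + 596 \left(- \frac{1}{1692}\right)\right) = -2195 - \left(- \frac{829}{421613} - \frac{149}{423}\right) = -2195 - - \frac{63171004}{178342299} = -2195 + \frac{63171004}{178342299} = - \frac{391398175301}{178342299}$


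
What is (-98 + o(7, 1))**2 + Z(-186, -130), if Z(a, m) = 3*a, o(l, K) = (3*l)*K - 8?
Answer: 6667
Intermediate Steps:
o(l, K) = -8 + 3*K*l (o(l, K) = 3*K*l - 8 = -8 + 3*K*l)
(-98 + o(7, 1))**2 + Z(-186, -130) = (-98 + (-8 + 3*1*7))**2 + 3*(-186) = (-98 + (-8 + 21))**2 - 558 = (-98 + 13)**2 - 558 = (-85)**2 - 558 = 7225 - 558 = 6667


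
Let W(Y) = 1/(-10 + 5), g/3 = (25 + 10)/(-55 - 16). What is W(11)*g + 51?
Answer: 3642/71 ≈ 51.296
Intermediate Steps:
g = -105/71 (g = 3*((25 + 10)/(-55 - 16)) = 3*(35/(-71)) = 3*(35*(-1/71)) = 3*(-35/71) = -105/71 ≈ -1.4789)
W(Y) = -1/5 (W(Y) = 1/(-5) = -1/5)
W(11)*g + 51 = -1/5*(-105/71) + 51 = 21/71 + 51 = 3642/71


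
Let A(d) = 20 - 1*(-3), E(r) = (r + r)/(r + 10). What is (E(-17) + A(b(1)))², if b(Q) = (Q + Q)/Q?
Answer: 38025/49 ≈ 776.02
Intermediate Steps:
E(r) = 2*r/(10 + r) (E(r) = (2*r)/(10 + r) = 2*r/(10 + r))
b(Q) = 2 (b(Q) = (2*Q)/Q = 2)
A(d) = 23 (A(d) = 20 + 3 = 23)
(E(-17) + A(b(1)))² = (2*(-17)/(10 - 17) + 23)² = (2*(-17)/(-7) + 23)² = (2*(-17)*(-⅐) + 23)² = (34/7 + 23)² = (195/7)² = 38025/49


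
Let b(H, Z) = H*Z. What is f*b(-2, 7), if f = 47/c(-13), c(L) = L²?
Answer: -658/169 ≈ -3.8935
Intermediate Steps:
f = 47/169 (f = 47/((-13)²) = 47/169 ≈ 0.27811)
f*b(-2, 7) = 47*(-2*7)/169 = (47/169)*(-14) = -658/169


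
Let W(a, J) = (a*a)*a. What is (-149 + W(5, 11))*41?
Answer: -984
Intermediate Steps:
W(a, J) = a³ (W(a, J) = a²*a = a³)
(-149 + W(5, 11))*41 = (-149 + 5³)*41 = (-149 + 125)*41 = -24*41 = -984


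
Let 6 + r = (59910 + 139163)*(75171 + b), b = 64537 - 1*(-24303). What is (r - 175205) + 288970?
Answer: 32650275562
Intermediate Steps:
b = 88840 (b = 64537 + 24303 = 88840)
r = 32650161797 (r = -6 + (59910 + 139163)*(75171 + 88840) = -6 + 199073*164011 = -6 + 32650161803 = 32650161797)
(r - 175205) + 288970 = (32650161797 - 175205) + 288970 = 32649986592 + 288970 = 32650275562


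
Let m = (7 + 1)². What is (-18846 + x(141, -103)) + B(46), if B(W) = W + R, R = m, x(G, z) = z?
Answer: -18839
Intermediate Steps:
m = 64 (m = 8² = 64)
R = 64
B(W) = 64 + W (B(W) = W + 64 = 64 + W)
(-18846 + x(141, -103)) + B(46) = (-18846 - 103) + (64 + 46) = -18949 + 110 = -18839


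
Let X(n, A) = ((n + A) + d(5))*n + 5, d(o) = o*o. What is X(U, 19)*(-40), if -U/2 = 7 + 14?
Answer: 3160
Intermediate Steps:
U = -42 (U = -2*(7 + 14) = -2*21 = -42)
d(o) = o²
X(n, A) = 5 + n*(25 + A + n) (X(n, A) = ((n + A) + 5²)*n + 5 = ((A + n) + 25)*n + 5 = (25 + A + n)*n + 5 = n*(25 + A + n) + 5 = 5 + n*(25 + A + n))
X(U, 19)*(-40) = (5 + (-42)² + 25*(-42) + 19*(-42))*(-40) = (5 + 1764 - 1050 - 798)*(-40) = -79*(-40) = 3160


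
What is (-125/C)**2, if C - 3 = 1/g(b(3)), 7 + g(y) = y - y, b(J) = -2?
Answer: 30625/16 ≈ 1914.1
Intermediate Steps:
g(y) = -7 (g(y) = -7 + (y - y) = -7 + 0 = -7)
C = 20/7 (C = 3 + 1/(-7) = 3 - 1/7 = 20/7 ≈ 2.8571)
(-125/C)**2 = (-125/20/7)**2 = (-125*7/20)**2 = (-175/4)**2 = 30625/16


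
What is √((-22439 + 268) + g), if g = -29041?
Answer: 2*I*√12803 ≈ 226.3*I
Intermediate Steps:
√((-22439 + 268) + g) = √((-22439 + 268) - 29041) = √(-22171 - 29041) = √(-51212) = 2*I*√12803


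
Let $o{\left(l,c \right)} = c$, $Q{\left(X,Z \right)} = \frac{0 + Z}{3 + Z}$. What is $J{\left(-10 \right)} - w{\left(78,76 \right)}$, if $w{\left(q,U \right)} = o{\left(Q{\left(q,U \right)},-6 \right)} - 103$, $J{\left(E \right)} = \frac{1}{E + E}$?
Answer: $\frac{2179}{20} \approx 108.95$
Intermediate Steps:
$Q{\left(X,Z \right)} = \frac{Z}{3 + Z}$
$J{\left(E \right)} = \frac{1}{2 E}$
$w{\left(q,U \right)} = -109$ ($w{\left(q,U \right)} = -6 - 103 = -109$)
$J{\left(-10 \right)} - w{\left(78,76 \right)} = \frac{1}{2 \left(-10\right)} - -109 = \frac{1}{2} \left(- \frac{1}{10}\right) + 109 = - \frac{1}{20} + 109 = \frac{2179}{20}$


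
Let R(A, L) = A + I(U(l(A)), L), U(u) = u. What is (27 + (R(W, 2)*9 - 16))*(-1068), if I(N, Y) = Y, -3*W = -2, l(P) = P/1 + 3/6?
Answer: -37380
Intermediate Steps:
l(P) = 1/2 + P (l(P) = P*1 + 3*(1/6) = P + 1/2 = 1/2 + P)
W = 2/3 (W = -1/3*(-2) = 2/3 ≈ 0.66667)
R(A, L) = A + L
(27 + (R(W, 2)*9 - 16))*(-1068) = (27 + ((2/3 + 2)*9 - 16))*(-1068) = (27 + ((8/3)*9 - 16))*(-1068) = (27 + (24 - 16))*(-1068) = (27 + 8)*(-1068) = 35*(-1068) = -37380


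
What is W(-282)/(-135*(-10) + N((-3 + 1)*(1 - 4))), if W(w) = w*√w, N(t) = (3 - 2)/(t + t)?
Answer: -3384*I*√282/16201 ≈ -3.5076*I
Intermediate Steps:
N(t) = 1/(2*t)
W(w) = w^(3/2)
W(-282)/(-135*(-10) + N((-3 + 1)*(1 - 4))) = (-282)^(3/2)/(-135*(-10) + 1/(2*(((-3 + 1)*(1 - 4))))) = (-282*I*√282)/(1350 + 1/(2*((-2*(-3))))) = (-282*I*√282)/(1350 + (½)/6) = (-282*I*√282)/(1350 + (½)*(⅙)) = (-282*I*√282)/(1350 + 1/12) = (-282*I*√282)/(16201/12) = -282*I*√282*(12/16201) = -3384*I*√282/16201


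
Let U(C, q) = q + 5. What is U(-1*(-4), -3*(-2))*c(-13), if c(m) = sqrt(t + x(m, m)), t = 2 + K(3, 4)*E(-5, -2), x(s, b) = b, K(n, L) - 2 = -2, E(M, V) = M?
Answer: 11*I*sqrt(11) ≈ 36.483*I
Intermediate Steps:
K(n, L) = 0 (K(n, L) = 2 - 2 = 0)
t = 2 (t = 2 + 0*(-5) = 2 + 0 = 2)
U(C, q) = 5 + q
c(m) = sqrt(2 + m)
U(-1*(-4), -3*(-2))*c(-13) = (5 - 3*(-2))*sqrt(2 - 13) = (5 + 6)*sqrt(-11) = 11*(I*sqrt(11)) = 11*I*sqrt(11)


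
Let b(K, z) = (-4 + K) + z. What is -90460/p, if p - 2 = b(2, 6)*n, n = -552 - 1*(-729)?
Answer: -9046/71 ≈ -127.41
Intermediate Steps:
n = 177 (n = -552 + 729 = 177)
b(K, z) = -4 + K + z
p = 710 (p = 2 + (-4 + 2 + 6)*177 = 2 + 4*177 = 2 + 708 = 710)
-90460/p = -90460/710 = -90460*1/710 = -9046/71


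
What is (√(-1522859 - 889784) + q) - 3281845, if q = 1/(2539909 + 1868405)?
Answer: -14467403259329/4408314 + I*√2412643 ≈ -3.2818e+6 + 1553.3*I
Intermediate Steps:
q = 1/4408314 ≈ 2.2684e-7
(√(-1522859 - 889784) + q) - 3281845 = (√(-1522859 - 889784) + 1/4408314) - 3281845 = (√(-2412643) + 1/4408314) - 3281845 = (I*√2412643 + 1/4408314) - 3281845 = (1/4408314 + I*√2412643) - 3281845 = -14467403259329/4408314 + I*√2412643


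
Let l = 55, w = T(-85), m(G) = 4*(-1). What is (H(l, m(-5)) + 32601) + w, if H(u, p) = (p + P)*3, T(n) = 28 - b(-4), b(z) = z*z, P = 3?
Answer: 32610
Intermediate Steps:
b(z) = z²
m(G) = -4
T(n) = 12 (T(n) = 28 - 1*(-4)² = 28 - 1*16 = 28 - 16 = 12)
w = 12
H(u, p) = 9 + 3*p (H(u, p) = (p + 3)*3 = (3 + p)*3 = 9 + 3*p)
(H(l, m(-5)) + 32601) + w = ((9 + 3*(-4)) + 32601) + 12 = ((9 - 12) + 32601) + 12 = (-3 + 32601) + 12 = 32598 + 12 = 32610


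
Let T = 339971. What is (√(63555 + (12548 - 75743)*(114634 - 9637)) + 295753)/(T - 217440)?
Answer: 295753/122531 + 2*I*√1658805465/122531 ≈ 2.4137 + 0.66479*I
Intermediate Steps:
(√(63555 + (12548 - 75743)*(114634 - 9637)) + 295753)/(T - 217440) = (√(63555 + (12548 - 75743)*(114634 - 9637)) + 295753)/(339971 - 217440) = (√(63555 - 63195*104997) + 295753)/122531 = (√(63555 - 6635285415) + 295753)*(1/122531) = (√(-6635221860) + 295753)*(1/122531) = (2*I*√1658805465 + 295753)*(1/122531) = (295753 + 2*I*√1658805465)*(1/122531) = 295753/122531 + 2*I*√1658805465/122531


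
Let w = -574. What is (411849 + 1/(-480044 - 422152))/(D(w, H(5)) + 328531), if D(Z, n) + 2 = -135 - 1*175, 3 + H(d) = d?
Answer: 371568520403/296117868924 ≈ 1.2548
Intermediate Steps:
H(d) = -3 + d
D(Z, n) = -312 (D(Z, n) = -2 + (-135 - 1*175) = -2 + (-135 - 175) = -2 - 310 = -312)
(411849 + 1/(-480044 - 422152))/(D(w, H(5)) + 328531) = (411849 + 1/(-480044 - 422152))/(-312 + 328531) = (411849 + 1/(-902196))/328219 = (411849 - 1/902196)*(1/328219) = (371568520403/902196)*(1/328219) = 371568520403/296117868924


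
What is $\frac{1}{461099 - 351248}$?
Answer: $\frac{1}{109851} \approx 9.1032 \cdot 10^{-6}$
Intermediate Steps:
$\frac{1}{461099 - 351248} = \frac{1}{109851}$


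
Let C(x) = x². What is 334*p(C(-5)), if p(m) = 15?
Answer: 5010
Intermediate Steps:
334*p(C(-5)) = 334*15 = 5010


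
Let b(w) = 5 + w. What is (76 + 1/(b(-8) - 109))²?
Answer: 72437121/12544 ≈ 5774.6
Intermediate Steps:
(76 + 1/(b(-8) - 109))² = (76 + 1/((5 - 8) - 109))² = (76 + 1/(-3 - 109))² = (76 + 1/(-112))² = (76 - 1/112)² = (8511/112)² = 72437121/12544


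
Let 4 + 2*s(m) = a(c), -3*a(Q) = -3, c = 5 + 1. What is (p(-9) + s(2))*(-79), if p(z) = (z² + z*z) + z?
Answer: -23937/2 ≈ -11969.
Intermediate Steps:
c = 6
a(Q) = 1 (a(Q) = -⅓*(-3) = 1)
s(m) = -3/2 (s(m) = -2 + (½)*1 = -2 + ½ = -3/2)
p(z) = z + 2*z² (p(z) = (z² + z²) + z = 2*z² + z = z + 2*z²)
(p(-9) + s(2))*(-79) = (-9*(1 + 2*(-9)) - 3/2)*(-79) = (-9*(1 - 18) - 3/2)*(-79) = (-9*(-17) - 3/2)*(-79) = (153 - 3/2)*(-79) = (303/2)*(-79) = -23937/2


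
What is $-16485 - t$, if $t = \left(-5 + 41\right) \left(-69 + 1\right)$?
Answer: $-14037$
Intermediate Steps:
$t = -2448$ ($t = 36 \left(-68\right) = -2448$)
$-16485 - t = -16485 - -2448 = -16485 + 2448 = -14037$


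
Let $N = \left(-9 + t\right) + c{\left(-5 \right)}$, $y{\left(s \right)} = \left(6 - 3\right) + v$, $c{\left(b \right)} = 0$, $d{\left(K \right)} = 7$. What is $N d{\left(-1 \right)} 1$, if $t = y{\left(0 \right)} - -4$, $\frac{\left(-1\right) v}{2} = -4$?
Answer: $42$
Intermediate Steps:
$v = 8$ ($v = \left(-2\right) \left(-4\right) = 8$)
$y{\left(s \right)} = 11$ ($y{\left(s \right)} = \left(6 - 3\right) + 8 = 3 + 8 = 11$)
$t = 15$ ($t = 11 - -4 = 11 + 4 = 15$)
$N = 6$ ($N = \left(-9 + 15\right) + 0 = 6 + 0 = 6$)
$N d{\left(-1 \right)} 1 = 6 \cdot 7 \cdot 1 = 42 \cdot 1 = 42$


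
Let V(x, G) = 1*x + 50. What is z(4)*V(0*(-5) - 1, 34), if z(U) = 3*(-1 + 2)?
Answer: 147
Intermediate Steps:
z(U) = 3 (z(U) = 3*1 = 3)
V(x, G) = 50 + x (V(x, G) = x + 50 = 50 + x)
z(4)*V(0*(-5) - 1, 34) = 3*(50 + (0*(-5) - 1)) = 3*(50 + (0 - 1)) = 3*(50 - 1) = 3*49 = 147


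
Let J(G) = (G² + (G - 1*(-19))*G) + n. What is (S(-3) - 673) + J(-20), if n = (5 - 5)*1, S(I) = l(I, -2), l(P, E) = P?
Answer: -256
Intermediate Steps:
S(I) = I
n = 0 (n = 0*1 = 0)
J(G) = G² + G*(19 + G) (J(G) = (G² + (G - 1*(-19))*G) + 0 = (G² + (G + 19)*G) + 0 = (G² + (19 + G)*G) + 0 = (G² + G*(19 + G)) + 0 = G² + G*(19 + G))
(S(-3) - 673) + J(-20) = (-3 - 673) - 20*(19 + 2*(-20)) = -676 - 20*(19 - 40) = -676 - 20*(-21) = -676 + 420 = -256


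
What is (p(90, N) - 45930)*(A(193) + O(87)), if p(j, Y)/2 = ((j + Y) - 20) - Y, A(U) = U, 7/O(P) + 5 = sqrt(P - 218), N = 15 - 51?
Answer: -688521335/78 + 160265*I*sqrt(131)/78 ≈ -8.8272e+6 + 23517.0*I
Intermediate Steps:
N = -36
O(P) = 7/(-5 + sqrt(-218 + P)) (O(P) = 7/(-5 + sqrt(P - 218)) = 7/(-5 + sqrt(-218 + P)))
p(j, Y) = -40 + 2*j (p(j, Y) = 2*(((j + Y) - 20) - Y) = 2*(((Y + j) - 20) - Y) = 2*((-20 + Y + j) - Y) = 2*(-20 + j) = -40 + 2*j)
(p(90, N) - 45930)*(A(193) + O(87)) = ((-40 + 2*90) - 45930)*(193 + 7/(-5 + sqrt(-218 + 87))) = ((-40 + 180) - 45930)*(193 + 7/(-5 + sqrt(-131))) = (140 - 45930)*(193 + 7/(-5 + I*sqrt(131))) = -45790*(193 + 7/(-5 + I*sqrt(131))) = -8837470 - 320530/(-5 + I*sqrt(131))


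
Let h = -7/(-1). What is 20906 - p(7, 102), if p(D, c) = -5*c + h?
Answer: 21409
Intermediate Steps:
h = 7 (h = -7*(-1) = 7)
p(D, c) = 7 - 5*c (p(D, c) = -5*c + 7 = 7 - 5*c)
20906 - p(7, 102) = 20906 - (7 - 5*102) = 20906 - (7 - 510) = 20906 - 1*(-503) = 20906 + 503 = 21409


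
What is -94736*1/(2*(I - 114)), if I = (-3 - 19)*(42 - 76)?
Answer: -23684/317 ≈ -74.713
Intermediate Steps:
I = 748 (I = -22*(-34) = 748)
-94736*1/(2*(I - 114)) = -94736*1/(2*(748 - 114)) = -94736/(2*634) = -94736/1268 = -94736*1/1268 = -23684/317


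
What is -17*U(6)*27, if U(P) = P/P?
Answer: -459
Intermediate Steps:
U(P) = 1
-17*U(6)*27 = -17*1*27 = -17*27 = -459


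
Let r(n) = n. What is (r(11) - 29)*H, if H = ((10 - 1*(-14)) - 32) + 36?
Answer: -504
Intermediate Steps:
H = 28 (H = ((10 + 14) - 32) + 36 = (24 - 32) + 36 = -8 + 36 = 28)
(r(11) - 29)*H = (11 - 29)*28 = -18*28 = -504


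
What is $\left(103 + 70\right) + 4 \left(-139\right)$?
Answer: $-383$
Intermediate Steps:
$\left(103 + 70\right) + 4 \left(-139\right) = 173 - 556 = -383$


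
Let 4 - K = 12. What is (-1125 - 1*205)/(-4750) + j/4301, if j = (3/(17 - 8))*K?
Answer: 90121/322575 ≈ 0.27938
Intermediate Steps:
K = -8 (K = 4 - 1*12 = 4 - 12 = -8)
j = -8/3 (j = (3/(17 - 8))*(-8) = (3/9)*(-8) = ((⅑)*3)*(-8) = (⅓)*(-8) = -8/3 ≈ -2.6667)
(-1125 - 1*205)/(-4750) + j/4301 = (-1125 - 1*205)/(-4750) - 8/3/4301 = (-1125 - 205)*(-1/4750) - 8/3*1/4301 = -1330*(-1/4750) - 8/12903 = 7/25 - 8/12903 = 90121/322575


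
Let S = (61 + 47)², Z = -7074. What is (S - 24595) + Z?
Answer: -20005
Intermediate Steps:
S = 11664 (S = 108² = 11664)
(S - 24595) + Z = (11664 - 24595) - 7074 = -12931 - 7074 = -20005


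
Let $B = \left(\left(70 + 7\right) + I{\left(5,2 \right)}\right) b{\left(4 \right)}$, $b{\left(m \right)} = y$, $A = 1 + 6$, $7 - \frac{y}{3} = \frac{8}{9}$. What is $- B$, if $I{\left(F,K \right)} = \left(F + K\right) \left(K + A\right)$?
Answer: $- \frac{7700}{3} \approx -2566.7$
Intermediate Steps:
$y = \frac{55}{3}$ ($y = 21 - 3 \cdot \frac{8}{9} = 21 - 3 \cdot 8 \cdot \frac{1}{9} = 21 - \frac{8}{3} = \frac{55}{3} \approx 18.333$)
$A = 7$
$I{\left(F,K \right)} = \left(7 + K\right) \left(F + K\right)$ ($I{\left(F,K \right)} = \left(F + K\right) \left(K + 7\right) = \left(F + K\right) \left(7 + K\right) = \left(7 + K\right) \left(F + K\right)$)
$b{\left(m \right)} = \frac{55}{3}$
$B = \frac{7700}{3}$ ($B = \left(\left(70 + 7\right) + \left(2^{2} + 7 \cdot 5 + 7 \cdot 2 + 5 \cdot 2\right)\right) \frac{55}{3} = \left(77 + \left(4 + 35 + 14 + 10\right)\right) \frac{55}{3} = \left(77 + 63\right) \frac{55}{3} = 140 \cdot \frac{55}{3} = \frac{7700}{3} \approx 2566.7$)
$- B = \left(-1\right) \frac{7700}{3} = - \frac{7700}{3}$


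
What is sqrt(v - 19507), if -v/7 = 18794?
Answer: 9*I*sqrt(1865) ≈ 388.67*I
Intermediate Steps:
v = -131558 (v = -7*18794 = -131558)
sqrt(v - 19507) = sqrt(-131558 - 19507) = sqrt(-151065) = 9*I*sqrt(1865)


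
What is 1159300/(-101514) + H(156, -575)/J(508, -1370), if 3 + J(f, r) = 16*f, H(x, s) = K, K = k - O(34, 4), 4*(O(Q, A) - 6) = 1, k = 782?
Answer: -18681126029/1649602500 ≈ -11.325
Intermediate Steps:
O(Q, A) = 25/4 (O(Q, A) = 6 + (¼)*1 = 6 + ¼ = 25/4)
K = 3103/4 (K = 782 - 1*25/4 = 782 - 25/4 = 3103/4 ≈ 775.75)
H(x, s) = 3103/4
J(f, r) = -3 + 16*f
1159300/(-101514) + H(156, -575)/J(508, -1370) = 1159300/(-101514) + 3103/(4*(-3 + 16*508)) = 1159300*(-1/101514) + 3103/(4*(-3 + 8128)) = -579650/50757 + (3103/4)/8125 = -579650/50757 + (3103/4)*(1/8125) = -579650/50757 + 3103/32500 = -18681126029/1649602500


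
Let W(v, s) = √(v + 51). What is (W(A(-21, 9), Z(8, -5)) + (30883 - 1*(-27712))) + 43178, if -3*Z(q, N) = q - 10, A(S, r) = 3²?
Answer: 101773 + 2*√15 ≈ 1.0178e+5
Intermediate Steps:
A(S, r) = 9
Z(q, N) = 10/3 - q/3 (Z(q, N) = -(q - 10)/3 = -(-10 + q)/3 = 10/3 - q/3)
W(v, s) = √(51 + v)
(W(A(-21, 9), Z(8, -5)) + (30883 - 1*(-27712))) + 43178 = (√(51 + 9) + (30883 - 1*(-27712))) + 43178 = (√60 + (30883 + 27712)) + 43178 = (2*√15 + 58595) + 43178 = (58595 + 2*√15) + 43178 = 101773 + 2*√15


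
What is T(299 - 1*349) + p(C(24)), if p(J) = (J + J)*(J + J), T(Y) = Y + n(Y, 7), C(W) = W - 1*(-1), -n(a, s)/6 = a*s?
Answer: 4550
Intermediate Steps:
n(a, s) = -6*a*s
C(W) = 1 + W (C(W) = W + 1 = 1 + W)
T(Y) = -41*Y (T(Y) = Y - 6*Y*7 = Y - 42*Y = -41*Y)
p(J) = 4*J² (p(J) = (2*J)*(2*J) = 4*J²)
T(299 - 1*349) + p(C(24)) = -41*(299 - 1*349) + 4*(1 + 24)² = -41*(299 - 349) + 4*25² = -41*(-50) + 4*625 = 2050 + 2500 = 4550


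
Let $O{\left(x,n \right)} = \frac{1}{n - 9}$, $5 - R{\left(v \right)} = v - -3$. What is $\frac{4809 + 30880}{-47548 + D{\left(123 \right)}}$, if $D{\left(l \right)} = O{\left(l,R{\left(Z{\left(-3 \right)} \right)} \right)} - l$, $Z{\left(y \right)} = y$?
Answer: $- \frac{142756}{190685} \approx -0.74865$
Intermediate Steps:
$R{\left(v \right)} = 2 - v$ ($R{\left(v \right)} = 5 - \left(v - -3\right) = 5 - \left(v + 3\right) = 5 - \left(3 + v\right) = 2 - v$)
$O{\left(x,n \right)} = \frac{1}{-9 + n}$
$D{\left(l \right)} = - \frac{1}{4} - l$ ($D{\left(l \right)} = \frac{1}{-9 + \left(2 - -3\right)} - l = \frac{1}{-9 + \left(2 + 3\right)} - l = \frac{1}{-9 + 5} - l = \frac{1}{-4} - l = - \frac{1}{4} - l$)
$\frac{4809 + 30880}{-47548 + D{\left(123 \right)}} = \frac{4809 + 30880}{-47548 - \frac{493}{4}} = \frac{35689}{-47548 - \frac{493}{4}} = \frac{35689}{- \frac{190685}{4}} = 35689 \left(- \frac{4}{190685}\right) = - \frac{142756}{190685}$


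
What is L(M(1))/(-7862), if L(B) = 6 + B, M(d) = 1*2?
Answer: -4/3931 ≈ -0.0010176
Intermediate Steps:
M(d) = 2
L(M(1))/(-7862) = (6 + 2)/(-7862) = 8*(-1/7862) = -4/3931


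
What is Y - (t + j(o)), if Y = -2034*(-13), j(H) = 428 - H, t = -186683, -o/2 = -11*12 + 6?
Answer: 212949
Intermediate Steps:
o = 252 (o = -2*(-11*12 + 6) = -2*(-132 + 6) = -2*(-126) = 252)
Y = 26442
Y - (t + j(o)) = 26442 - (-186683 + (428 - 1*252)) = 26442 - (-186683 + (428 - 252)) = 26442 - (-186683 + 176) = 26442 - 1*(-186507) = 26442 + 186507 = 212949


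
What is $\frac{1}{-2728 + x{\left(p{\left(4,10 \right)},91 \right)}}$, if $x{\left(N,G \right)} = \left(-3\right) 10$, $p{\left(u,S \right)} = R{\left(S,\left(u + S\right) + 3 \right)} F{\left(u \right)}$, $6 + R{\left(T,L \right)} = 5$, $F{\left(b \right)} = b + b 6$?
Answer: $- \frac{1}{2758} \approx -0.00036258$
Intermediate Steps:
$F{\left(b \right)} = 7 b$ ($F{\left(b \right)} = b + 6 b = 7 b$)
$R{\left(T,L \right)} = -1$ ($R{\left(T,L \right)} = -6 + 5 = -1$)
$p{\left(u,S \right)} = - 7 u$
$x{\left(N,G \right)} = -30$
$\frac{1}{-2728 + x{\left(p{\left(4,10 \right)},91 \right)}} = \frac{1}{-2728 - 30} = \frac{1}{-2758} = - \frac{1}{2758}$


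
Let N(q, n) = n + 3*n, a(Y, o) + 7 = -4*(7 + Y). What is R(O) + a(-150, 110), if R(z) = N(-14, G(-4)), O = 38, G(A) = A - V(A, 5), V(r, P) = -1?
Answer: 553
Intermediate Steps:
a(Y, o) = -35 - 4*Y (a(Y, o) = -7 - 4*(7 + Y) = -7 + (-28 - 4*Y) = -35 - 4*Y)
G(A) = 1 + A (G(A) = A - 1*(-1) = A + 1 = 1 + A)
N(q, n) = 4*n
R(z) = -12 (R(z) = 4*(1 - 4) = 4*(-3) = -12)
R(O) + a(-150, 110) = -12 + (-35 - 4*(-150)) = -12 + (-35 + 600) = -12 + 565 = 553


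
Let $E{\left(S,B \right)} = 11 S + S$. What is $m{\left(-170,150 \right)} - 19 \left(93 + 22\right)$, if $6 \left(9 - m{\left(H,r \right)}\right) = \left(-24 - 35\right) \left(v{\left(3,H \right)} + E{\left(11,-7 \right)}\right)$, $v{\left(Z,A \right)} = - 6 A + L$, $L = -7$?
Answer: $\frac{54499}{6} \approx 9083.2$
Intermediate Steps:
$v{\left(Z,A \right)} = -7 - 6 A$ ($v{\left(Z,A \right)} = - 6 A - 7 = -7 - 6 A$)
$E{\left(S,B \right)} = 12 S$
$m{\left(H,r \right)} = \frac{7429}{6} - 59 H$ ($m{\left(H,r \right)} = 9 - \frac{\left(-24 - 35\right) \left(\left(-7 - 6 H\right) + 12 \cdot 11\right)}{6} = 9 - \frac{\left(-59\right) \left(\left(-7 - 6 H\right) + 132\right)}{6} = 9 - \frac{\left(-59\right) \left(125 - 6 H\right)}{6} = 9 - \frac{-7375 + 354 H}{6} = 9 - \left(- \frac{7375}{6} + 59 H\right) = \frac{7429}{6} - 59 H$)
$m{\left(-170,150 \right)} - 19 \left(93 + 22\right) = \left(\frac{7429}{6} - -10030\right) - 19 \left(93 + 22\right) = \left(\frac{7429}{6} + 10030\right) - 2185 = \frac{67609}{6} - 2185 = \frac{54499}{6}$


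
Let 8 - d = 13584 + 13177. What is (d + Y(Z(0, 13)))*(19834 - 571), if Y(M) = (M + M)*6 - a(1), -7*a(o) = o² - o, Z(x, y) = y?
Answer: -512338011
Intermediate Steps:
a(o) = -o²/7 + o/7 (a(o) = -(o² - o)/7 = -o²/7 + o/7)
d = -26753 (d = 8 - (13584 + 13177) = 8 - 1*26761 = 8 - 26761 = -26753)
Y(M) = 12*M (Y(M) = (M + M)*6 - (1 - 1*1)/7 = (2*M)*6 - (1 - 1)/7 = 12*M - 0/7 = 12*M - 1*0 = 12*M + 0 = 12*M)
(d + Y(Z(0, 13)))*(19834 - 571) = (-26753 + 12*13)*(19834 - 571) = (-26753 + 156)*19263 = -26597*19263 = -512338011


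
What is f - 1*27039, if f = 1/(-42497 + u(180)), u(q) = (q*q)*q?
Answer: -156542371616/5789503 ≈ -27039.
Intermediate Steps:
u(q) = q³ (u(q) = q²*q = q³)
f = 1/5789503 (f = 1/(-42497 + 180³) = 1/(-42497 + 5832000) = 1/5789503 ≈ 1.7273e-7)
f - 1*27039 = 1/5789503 - 1*27039 = 1/5789503 - 27039 = -156542371616/5789503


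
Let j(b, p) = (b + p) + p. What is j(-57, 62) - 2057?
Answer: -1990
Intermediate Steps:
j(b, p) = b + 2*p
j(-57, 62) - 2057 = (-57 + 2*62) - 2057 = (-57 + 124) - 2057 = 67 - 2057 = -1990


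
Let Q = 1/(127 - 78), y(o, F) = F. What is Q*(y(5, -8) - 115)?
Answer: -123/49 ≈ -2.5102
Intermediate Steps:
Q = 1/49 ≈ 0.020408
Q*(y(5, -8) - 115) = (-8 - 115)/49 = (1/49)*(-123) = -123/49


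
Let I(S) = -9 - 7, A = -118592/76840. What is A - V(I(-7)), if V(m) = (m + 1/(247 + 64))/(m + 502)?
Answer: -128988437/85397490 ≈ -1.5104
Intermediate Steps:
A = -872/565 (A = -118592*1/76840 = -872/565 ≈ -1.5434)
I(S) = -16
V(m) = (1/311 + m)/(502 + m) (V(m) = (m + 1/311)/(502 + m) = (1/311 + m)/(502 + m))
A - V(I(-7)) = -872/565 - (1/311 - 16)/(502 - 16) = -872/565 - (-4975)/(486*311) = -872/565 - 1*(-4975/151146) = -872/565 + 4975/151146 = -128988437/85397490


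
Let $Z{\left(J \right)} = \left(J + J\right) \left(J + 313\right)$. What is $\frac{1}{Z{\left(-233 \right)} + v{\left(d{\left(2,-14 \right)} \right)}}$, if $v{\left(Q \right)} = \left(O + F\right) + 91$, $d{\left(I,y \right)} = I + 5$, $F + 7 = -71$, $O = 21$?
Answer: $- \frac{1}{37246} \approx -2.6849 \cdot 10^{-5}$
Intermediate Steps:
$F = -78$ ($F = -7 - 71 = -78$)
$d{\left(I,y \right)} = 5 + I$
$Z{\left(J \right)} = 2 J \left(313 + J\right)$
$v{\left(Q \right)} = 34$ ($v{\left(Q \right)} = \left(21 - 78\right) + 91 = -57 + 91 = 34$)
$\frac{1}{Z{\left(-233 \right)} + v{\left(d{\left(2,-14 \right)} \right)}} = \frac{1}{2 \left(-233\right) \left(313 - 233\right) + 34} = \frac{1}{2 \left(-233\right) 80 + 34} = \frac{1}{-37280 + 34} = \frac{1}{-37246} = - \frac{1}{37246}$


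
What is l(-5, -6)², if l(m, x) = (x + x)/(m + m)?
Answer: 36/25 ≈ 1.4400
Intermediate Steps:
l(m, x) = x/m (l(m, x) = (2*x)/((2*m)) = (2*x)*(1/(2*m)) = x/m)
l(-5, -6)² = (-6/(-5))² = (-6*(-⅕))² = (6/5)² = 36/25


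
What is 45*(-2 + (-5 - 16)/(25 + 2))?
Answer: -125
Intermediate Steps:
45*(-2 + (-5 - 16)/(25 + 2)) = 45*(-2 - 21/27) = 45*(-2 - 21*1/27) = 45*(-2 - 7/9) = 45*(-25/9) = -125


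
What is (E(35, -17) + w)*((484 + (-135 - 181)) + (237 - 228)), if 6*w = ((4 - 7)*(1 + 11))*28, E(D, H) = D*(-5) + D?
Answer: -54516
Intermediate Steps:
E(D, H) = -4*D (E(D, H) = -5*D + D = -4*D)
w = -168 (w = (((4 - 7)*(1 + 11))*28)/6 = (-3*12*28)/6 = (-36*28)/6 = (⅙)*(-1008) = -168)
(E(35, -17) + w)*((484 + (-135 - 181)) + (237 - 228)) = (-4*35 - 168)*((484 + (-135 - 181)) + (237 - 228)) = (-140 - 168)*((484 - 316) + 9) = -308*(168 + 9) = -308*177 = -54516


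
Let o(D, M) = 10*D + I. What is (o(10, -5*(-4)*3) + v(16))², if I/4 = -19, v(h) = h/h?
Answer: 625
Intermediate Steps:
v(h) = 1
I = -76 (I = 4*(-19) = -76)
o(D, M) = -76 + 10*D (o(D, M) = 10*D - 76 = -76 + 10*D)
(o(10, -5*(-4)*3) + v(16))² = ((-76 + 10*10) + 1)² = ((-76 + 100) + 1)² = (24 + 1)² = 25² = 625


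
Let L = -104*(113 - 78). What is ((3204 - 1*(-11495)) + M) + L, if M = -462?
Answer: 10597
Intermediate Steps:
L = -3640 (L = -104*35 = -3640)
((3204 - 1*(-11495)) + M) + L = ((3204 - 1*(-11495)) - 462) - 3640 = ((3204 + 11495) - 462) - 3640 = (14699 - 462) - 3640 = 14237 - 3640 = 10597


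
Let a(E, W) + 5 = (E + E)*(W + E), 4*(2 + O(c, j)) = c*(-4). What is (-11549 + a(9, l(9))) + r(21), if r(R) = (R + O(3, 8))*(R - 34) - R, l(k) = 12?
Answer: -11405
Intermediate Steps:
O(c, j) = -2 - c (O(c, j) = -2 + (c*(-4))/4 = -2 + (-4*c)/4 = -2 - c)
a(E, W) = -5 + 2*E*(E + W) (a(E, W) = -5 + (E + E)*(W + E) = -5 + (2*E)*(E + W) = -5 + 2*E*(E + W))
r(R) = -R + (-34 + R)*(-5 + R) (r(R) = (R + (-2 - 1*3))*(R - 34) - R = (R + (-2 - 3))*(-34 + R) - R = (R - 5)*(-34 + R) - R = (-5 + R)*(-34 + R) - R = (-34 + R)*(-5 + R) - R = -R + (-34 + R)*(-5 + R))
(-11549 + a(9, l(9))) + r(21) = (-11549 + (-5 + 2*9² + 2*9*12)) + (170 + 21² - 40*21) = (-11549 + (-5 + 2*81 + 216)) + (170 + 441 - 840) = (-11549 + (-5 + 162 + 216)) - 229 = (-11549 + 373) - 229 = -11176 - 229 = -11405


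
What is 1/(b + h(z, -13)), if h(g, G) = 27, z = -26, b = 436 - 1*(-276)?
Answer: 1/739 ≈ 0.0013532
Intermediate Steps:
b = 712 (b = 436 + 276 = 712)
1/(b + h(z, -13)) = 1/(712 + 27) = 1/739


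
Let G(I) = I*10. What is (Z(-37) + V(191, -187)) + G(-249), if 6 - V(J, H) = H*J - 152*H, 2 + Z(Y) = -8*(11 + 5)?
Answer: 4679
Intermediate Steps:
G(I) = 10*I
Z(Y) = -130 (Z(Y) = -2 - 8*(11 + 5) = -2 - 8*16 = -2 - 128 = -130)
V(J, H) = 6 + 152*H - H*J (V(J, H) = 6 - (H*J - 152*H) = 6 - (-152*H + H*J) = 6 + (152*H - H*J) = 6 + 152*H - H*J)
(Z(-37) + V(191, -187)) + G(-249) = (-130 + (6 + 152*(-187) - 1*(-187)*191)) + 10*(-249) = (-130 + (6 - 28424 + 35717)) - 2490 = (-130 + 7299) - 2490 = 7169 - 2490 = 4679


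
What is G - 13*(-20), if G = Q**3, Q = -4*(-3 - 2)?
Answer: 8260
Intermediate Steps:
Q = 20 (Q = -4*(-5) = 20)
G = 8000 (G = 20**3 = 8000)
G - 13*(-20) = 8000 - 13*(-20) = 8000 + 260 = 8260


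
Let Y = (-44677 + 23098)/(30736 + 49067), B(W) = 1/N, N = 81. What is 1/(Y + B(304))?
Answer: -718227/185344 ≈ -3.8751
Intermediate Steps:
B(W) = 1/81
Y = -7193/26601 (Y = -21579/79803 = -21579*1/79803 = -7193/26601 ≈ -0.27040)
1/(Y + B(304)) = 1/(-7193/26601 + 1/81) = 1/(-185344/718227) = -718227/185344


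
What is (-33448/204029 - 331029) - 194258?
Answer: -107173814771/204029 ≈ -5.2529e+5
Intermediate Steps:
(-33448/204029 - 331029) - 194258 = -67539549289/204029 - 194258 = -107173814771/204029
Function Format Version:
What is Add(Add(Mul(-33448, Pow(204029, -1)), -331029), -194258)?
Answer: Rational(-107173814771, 204029) ≈ -5.2529e+5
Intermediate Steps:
Add(Add(Mul(-33448, Pow(204029, -1)), -331029), -194258) = Add(Add(Mul(-33448, Rational(1, 204029)), -331029), -194258) = Add(Add(Rational(-33448, 204029), -331029), -194258) = Add(Rational(-67539549289, 204029), -194258) = Rational(-107173814771, 204029)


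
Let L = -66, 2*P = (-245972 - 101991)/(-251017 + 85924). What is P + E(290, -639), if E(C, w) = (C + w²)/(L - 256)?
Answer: -4814485270/3797139 ≈ -1267.9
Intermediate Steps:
P = 347963/330186 (P = ((-245972 - 101991)/(-251017 + 85924))/2 = (-347963/(-165093))/2 = (-347963*(-1/165093))/2 = (½)*(347963/165093) = 347963/330186 ≈ 1.0538)
E(C, w) = -C/322 - w²/322 (E(C, w) = (C + w²)/(-66 - 256) = (C + w²)/(-322) = (C + w²)*(-1/322) = -C/322 - w²/322)
P + E(290, -639) = 347963/330186 + (-1/322*290 - 1/322*(-639)²) = 347963/330186 + (-145/161 - 1/322*408321) = 347963/330186 + (-145/161 - 408321/322) = 347963/330186 - 58373/46 = -4814485270/3797139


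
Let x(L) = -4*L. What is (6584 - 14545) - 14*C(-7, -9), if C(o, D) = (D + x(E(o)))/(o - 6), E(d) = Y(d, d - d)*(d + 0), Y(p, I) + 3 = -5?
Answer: -106755/13 ≈ -8211.9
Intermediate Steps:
Y(p, I) = -8 (Y(p, I) = -3 - 5 = -8)
E(d) = -8*d (E(d) = -8*(d + 0) = -8*d)
C(o, D) = (D + 32*o)/(-6 + o) (C(o, D) = (D - (-32)*o)/(o - 6) = (D + 32*o)/(-6 + o))
(6584 - 14545) - 14*C(-7, -9) = (6584 - 14545) - 14*(-9 + 32*(-7))/(-6 - 7) = -7961 - 14*(-9 - 224)/(-13) = -7961 - (-14)*(-233)/13 = -7961 - 14*233/13 = -7961 - 3262/13 = -106755/13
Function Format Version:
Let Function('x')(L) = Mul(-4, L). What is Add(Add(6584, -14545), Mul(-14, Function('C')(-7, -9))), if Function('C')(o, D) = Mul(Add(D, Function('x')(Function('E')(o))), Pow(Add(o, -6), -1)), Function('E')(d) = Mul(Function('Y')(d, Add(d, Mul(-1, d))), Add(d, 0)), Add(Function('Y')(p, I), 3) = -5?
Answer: Rational(-106755, 13) ≈ -8211.9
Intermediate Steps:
Function('Y')(p, I) = -8 (Function('Y')(p, I) = Add(-3, -5) = -8)
Function('E')(d) = Mul(-8, d) (Function('E')(d) = Mul(-8, Add(d, 0)) = Mul(-8, d))
Function('C')(o, D) = Mul(Pow(Add(-6, o), -1), Add(D, Mul(32, o))) (Function('C')(o, D) = Mul(Add(D, Mul(-4, Mul(-8, o))), Pow(Add(o, -6), -1)) = Mul(Add(D, Mul(32, o)), Pow(Add(-6, o), -1)) = Mul(Pow(Add(-6, o), -1), Add(D, Mul(32, o))))
Add(Add(6584, -14545), Mul(-14, Function('C')(-7, -9))) = Add(Add(6584, -14545), Mul(-14, Mul(Pow(Add(-6, -7), -1), Add(-9, Mul(32, -7))))) = Add(-7961, Mul(-14, Mul(Pow(-13, -1), Add(-9, -224)))) = Add(-7961, Mul(-14, Mul(Rational(-1, 13), -233))) = Add(-7961, Mul(-14, Rational(233, 13))) = Add(-7961, Rational(-3262, 13)) = Rational(-106755, 13)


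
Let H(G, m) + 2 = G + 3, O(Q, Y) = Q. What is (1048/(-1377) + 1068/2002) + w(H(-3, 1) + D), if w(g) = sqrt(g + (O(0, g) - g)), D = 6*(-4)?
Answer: -313730/1378377 ≈ -0.22761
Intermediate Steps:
H(G, m) = 1 + G (H(G, m) = -2 + (G + 3) = -2 + (3 + G) = 1 + G)
D = -24
w(g) = 0 (w(g) = sqrt(g + (0 - g)) = sqrt(g - g) = sqrt(0) = 0)
(1048/(-1377) + 1068/2002) + w(H(-3, 1) + D) = (1048/(-1377) + 1068/2002) + 0 = (1048*(-1/1377) + 1068*(1/2002)) + 0 = (-1048/1377 + 534/1001) + 0 = -313730/1378377 + 0 = -313730/1378377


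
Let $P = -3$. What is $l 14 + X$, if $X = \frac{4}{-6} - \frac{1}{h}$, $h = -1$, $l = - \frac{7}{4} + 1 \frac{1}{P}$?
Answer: $- \frac{173}{6} \approx -28.833$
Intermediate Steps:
$l = - \frac{25}{12}$ ($l = - \frac{7}{4} + 1 \frac{1}{-3} = \left(-7\right) \frac{1}{4} + 1 \left(- \frac{1}{3}\right) = - \frac{7}{4} - \frac{1}{3} = - \frac{25}{12} \approx -2.0833$)
$X = \frac{1}{3}$ ($X = \frac{4}{-6} - \frac{1}{-1} = 4 \left(- \frac{1}{6}\right) - -1 = - \frac{2}{3} + 1 = \frac{1}{3} \approx 0.33333$)
$l 14 + X = \left(- \frac{25}{12}\right) 14 + \frac{1}{3} = - \frac{175}{6} + \frac{1}{3} = - \frac{173}{6}$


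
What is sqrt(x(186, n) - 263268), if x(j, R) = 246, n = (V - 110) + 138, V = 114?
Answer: I*sqrt(263022) ≈ 512.86*I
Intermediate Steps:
n = 142 (n = (114 - 110) + 138 = 4 + 138 = 142)
sqrt(x(186, n) - 263268) = sqrt(246 - 263268) = sqrt(-263022) = I*sqrt(263022)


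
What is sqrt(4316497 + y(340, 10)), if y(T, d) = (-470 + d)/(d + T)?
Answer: sqrt(5287707215)/35 ≈ 2077.6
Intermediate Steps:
y(T, d) = (-470 + d)/(T + d)
sqrt(4316497 + y(340, 10)) = sqrt(4316497 + (-470 + 10)/(340 + 10)) = sqrt(4316497 - 460/350) = sqrt(4316497 + (1/350)*(-460)) = sqrt(4316497 - 46/35) = sqrt(151077349/35) = sqrt(5287707215)/35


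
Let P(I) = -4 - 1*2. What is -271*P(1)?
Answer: 1626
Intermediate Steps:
P(I) = -6 (P(I) = -4 - 2 = -6)
-271*P(1) = -271*(-6) = 1626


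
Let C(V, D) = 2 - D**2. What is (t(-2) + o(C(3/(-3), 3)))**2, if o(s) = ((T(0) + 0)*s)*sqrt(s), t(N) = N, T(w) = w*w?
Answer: 4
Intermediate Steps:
T(w) = w**2
o(s) = 0 (o(s) = ((0**2 + 0)*s)*sqrt(s) = ((0 + 0)*s)*sqrt(s) = (0*s)*sqrt(s) = 0*sqrt(s) = 0)
(t(-2) + o(C(3/(-3), 3)))**2 = (-2 + 0)**2 = (-2)**2 = 4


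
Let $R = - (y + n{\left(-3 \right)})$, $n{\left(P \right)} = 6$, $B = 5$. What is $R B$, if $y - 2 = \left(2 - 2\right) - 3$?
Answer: $-25$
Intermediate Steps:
$y = -1$ ($y = 2 + \left(\left(2 - 2\right) - 3\right) = 2 + \left(0 - 3\right) = 2 - 3 = -1$)
$R = -5$ ($R = - (-1 + 6) = \left(-1\right) 5 = -5$)
$R B = \left(-5\right) 5 = -25$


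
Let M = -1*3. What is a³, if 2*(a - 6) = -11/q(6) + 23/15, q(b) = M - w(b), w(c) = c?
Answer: 36594368/91125 ≈ 401.58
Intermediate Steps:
M = -3
q(b) = -3 - b
a = 332/45 (a = 6 + (-11/(-3 - 1*6) + 23/15)/2 = 6 + (-11/(-3 - 6) + 23*(1/15))/2 = 6 + (-11/(-9) + 23/15)/2 = 6 + (-11*(-⅑) + 23/15)/2 = 6 + (11/9 + 23/15)/2 = 6 + (½)*(124/45) = 6 + 62/45 = 332/45 ≈ 7.3778)
a³ = (332/45)³ = 36594368/91125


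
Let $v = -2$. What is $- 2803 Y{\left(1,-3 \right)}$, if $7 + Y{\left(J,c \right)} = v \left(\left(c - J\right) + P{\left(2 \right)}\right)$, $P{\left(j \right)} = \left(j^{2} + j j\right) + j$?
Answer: $53257$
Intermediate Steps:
$P{\left(j \right)} = j + 2 j^{2}$ ($P{\left(j \right)} = \left(j^{2} + j^{2}\right) + j = 2 j^{2} + j = j + 2 j^{2}$)
$Y{\left(J,c \right)} = -27 - 2 c + 2 J$ ($Y{\left(J,c \right)} = -7 - 2 \left(\left(c - J\right) + 2 \left(1 + 2 \cdot 2\right)\right) = -7 - 2 \left(\left(c - J\right) + 2 \left(1 + 4\right)\right) = -7 - 2 \left(\left(c - J\right) + 2 \cdot 5\right) = -7 - 2 \left(\left(c - J\right) + 10\right) = -7 - 2 \left(10 + c - J\right) = -7 - \left(20 - 2 J + 2 c\right) = -27 - 2 c + 2 J$)
$- 2803 Y{\left(1,-3 \right)} = - 2803 \left(-27 - -6 + 2 \cdot 1\right) = - 2803 \left(-27 + 6 + 2\right) = \left(-2803\right) \left(-19\right) = 53257$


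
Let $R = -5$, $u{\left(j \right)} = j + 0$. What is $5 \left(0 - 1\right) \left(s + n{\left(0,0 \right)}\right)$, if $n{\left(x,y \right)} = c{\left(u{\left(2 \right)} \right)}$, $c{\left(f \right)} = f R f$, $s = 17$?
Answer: $15$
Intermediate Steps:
$u{\left(j \right)} = j$
$c{\left(f \right)} = - 5 f^{2}$ ($c{\left(f \right)} = f \left(-5\right) f = - 5 f f = - 5 f^{2}$)
$n{\left(x,y \right)} = -20$ ($n{\left(x,y \right)} = - 5 \cdot 2^{2} = \left(-5\right) 4 = -20$)
$5 \left(0 - 1\right) \left(s + n{\left(0,0 \right)}\right) = 5 \left(0 - 1\right) \left(17 - 20\right) = 5 \left(-1\right) \left(-3\right) = \left(-5\right) \left(-3\right) = 15$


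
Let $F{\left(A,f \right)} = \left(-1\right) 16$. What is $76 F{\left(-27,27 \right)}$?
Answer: $-1216$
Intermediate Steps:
$F{\left(A,f \right)} = -16$
$76 F{\left(-27,27 \right)} = 76 \left(-16\right) = -1216$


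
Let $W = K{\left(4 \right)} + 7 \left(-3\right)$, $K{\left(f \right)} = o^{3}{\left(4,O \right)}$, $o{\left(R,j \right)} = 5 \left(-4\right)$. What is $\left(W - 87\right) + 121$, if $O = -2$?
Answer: $-7987$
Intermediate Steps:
$o{\left(R,j \right)} = -20$
$K{\left(f \right)} = -8000$ ($K{\left(f \right)} = \left(-20\right)^{3} = -8000$)
$W = -8021$ ($W = -8000 + 7 \left(-3\right) = -8000 - 21 = -8021$)
$\left(W - 87\right) + 121 = \left(-8021 - 87\right) + 121 = -8108 + 121 = -7987$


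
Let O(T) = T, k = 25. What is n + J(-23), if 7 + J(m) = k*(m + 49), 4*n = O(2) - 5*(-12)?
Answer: 1317/2 ≈ 658.50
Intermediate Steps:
n = 31/2 (n = (2 - 5*(-12))/4 = (2 + 60)/4 = (¼)*62 = 31/2 ≈ 15.500)
J(m) = 1218 + 25*m (J(m) = -7 + 25*(m + 49) = -7 + 25*(49 + m) = -7 + (1225 + 25*m) = 1218 + 25*m)
n + J(-23) = 31/2 + (1218 + 25*(-23)) = 31/2 + (1218 - 575) = 31/2 + 643 = 1317/2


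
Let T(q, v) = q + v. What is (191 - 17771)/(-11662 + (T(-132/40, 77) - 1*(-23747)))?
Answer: -58600/40529 ≈ -1.4459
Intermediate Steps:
(191 - 17771)/(-11662 + (T(-132/40, 77) - 1*(-23747))) = (191 - 17771)/(-11662 + ((-132/40 + 77) - 1*(-23747))) = -17580/(-11662 + ((-132*1/40 + 77) + 23747)) = -17580/(-11662 + ((-33/10 + 77) + 23747)) = -17580/(-11662 + (737/10 + 23747)) = -17580/(-11662 + 238207/10) = -17580/121587/10 = -17580*10/121587 = -58600/40529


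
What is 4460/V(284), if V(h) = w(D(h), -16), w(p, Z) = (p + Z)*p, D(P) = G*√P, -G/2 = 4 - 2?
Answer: 1115/1072 - 1115*√71/38056 ≈ 0.79323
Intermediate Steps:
G = -4 (G = -2*(4 - 2) = -2*2 = -4)
D(P) = -4*√P
w(p, Z) = p*(Z + p) (w(p, Z) = (Z + p)*p = p*(Z + p))
V(h) = -4*√h*(-16 - 4*√h) (V(h) = (-4*√h)*(-16 - 4*√h) = -4*√h*(-16 - 4*√h))
4460/V(284) = 4460/(16*284 + 64*√284) = 4460/(4544 + 64*(2*√71)) = 4460/(4544 + 128*√71)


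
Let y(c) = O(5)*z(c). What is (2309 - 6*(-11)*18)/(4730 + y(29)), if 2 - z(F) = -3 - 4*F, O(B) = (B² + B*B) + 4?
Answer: 3497/11264 ≈ 0.31046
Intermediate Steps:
O(B) = 4 + 2*B² (O(B) = (B² + B²) + 4 = 2*B² + 4 = 4 + 2*B²)
z(F) = 5 + 4*F (z(F) = 2 - (-3 - 4*F) = 2 + (3 + 4*F) = 5 + 4*F)
y(c) = 270 + 216*c (y(c) = (4 + 2*5²)*(5 + 4*c) = (4 + 2*25)*(5 + 4*c) = (4 + 50)*(5 + 4*c) = 54*(5 + 4*c) = 270 + 216*c)
(2309 - 6*(-11)*18)/(4730 + y(29)) = (2309 - 6*(-11)*18)/(4730 + (270 + 216*29)) = (2309 + 66*18)/(4730 + (270 + 6264)) = (2309 + 1188)/(4730 + 6534) = 3497/11264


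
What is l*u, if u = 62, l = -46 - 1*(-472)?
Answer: 26412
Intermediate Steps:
l = 426 (l = -46 + 472 = 426)
l*u = 426*62 = 26412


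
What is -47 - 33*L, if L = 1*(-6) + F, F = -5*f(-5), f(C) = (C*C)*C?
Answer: -20474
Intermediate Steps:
f(C) = C³ (f(C) = C²*C = C³)
F = 625 (F = -5*(-5)³ = -5*(-125) = 625)
L = 619 (L = 1*(-6) + 625 = -6 + 625 = 619)
-47 - 33*L = -47 - 33*619 = -47 - 20427 = -20474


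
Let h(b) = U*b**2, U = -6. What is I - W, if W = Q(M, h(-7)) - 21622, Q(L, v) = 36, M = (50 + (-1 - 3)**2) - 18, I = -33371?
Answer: -11785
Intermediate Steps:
h(b) = -6*b**2
M = 48 (M = (50 + (-4)**2) - 18 = (50 + 16) - 18 = 66 - 18 = 48)
W = -21586 (W = 36 - 21622 = -21586)
I - W = -33371 - 1*(-21586) = -33371 + 21586 = -11785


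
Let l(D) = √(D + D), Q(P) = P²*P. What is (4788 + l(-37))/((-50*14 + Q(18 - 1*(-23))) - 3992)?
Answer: 4788/64229 + I*√74/64229 ≈ 0.074546 + 0.00013393*I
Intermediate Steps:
Q(P) = P³
l(D) = √2*√D (l(D) = √(2*D) = √2*√D)
(4788 + l(-37))/((-50*14 + Q(18 - 1*(-23))) - 3992) = (4788 + √2*√(-37))/((-50*14 + (18 - 1*(-23))³) - 3992) = (4788 + √2*(I*√37))/((-700 + (18 + 23)³) - 3992) = (4788 + I*√74)/((-700 + 41³) - 3992) = (4788 + I*√74)/((-700 + 68921) - 3992) = (4788 + I*√74)/(68221 - 3992) = (4788 + I*√74)/64229 = (4788 + I*√74)*(1/64229) = 4788/64229 + I*√74/64229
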